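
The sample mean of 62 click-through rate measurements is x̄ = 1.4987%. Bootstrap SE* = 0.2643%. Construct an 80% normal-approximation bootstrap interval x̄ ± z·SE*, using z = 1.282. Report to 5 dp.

Margin = 1.282 × 0.2643 = 0.338833
Interval: 1.4987 ± 0.338833

(1.15987, 1.83753)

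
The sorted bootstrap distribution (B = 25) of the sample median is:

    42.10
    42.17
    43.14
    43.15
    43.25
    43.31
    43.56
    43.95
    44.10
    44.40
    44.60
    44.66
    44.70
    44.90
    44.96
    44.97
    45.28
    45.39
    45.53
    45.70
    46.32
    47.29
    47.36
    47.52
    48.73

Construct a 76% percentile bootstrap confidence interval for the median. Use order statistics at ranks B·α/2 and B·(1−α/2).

(43.14, 47.29)

α = 0.24; lower rank = 25 × 0.120 = 3; upper rank = 25 × 0.880 = 22.
The 3rd smallest replicate is 43.14; the 22nd is 47.29.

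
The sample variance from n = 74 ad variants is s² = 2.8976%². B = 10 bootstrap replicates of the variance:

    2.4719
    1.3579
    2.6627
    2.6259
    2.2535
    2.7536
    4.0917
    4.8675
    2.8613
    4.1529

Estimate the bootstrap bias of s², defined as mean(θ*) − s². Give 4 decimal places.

mean(θ*) = (2.4719 + 1.3579 + 2.6627 + 2.6259 + 2.2535 + 2.7536 + 4.0917 + 4.8675 + 2.8613 + 4.1529) / 10 = 3.00989
bias = 3.00989 − 2.8976

bias = +0.1123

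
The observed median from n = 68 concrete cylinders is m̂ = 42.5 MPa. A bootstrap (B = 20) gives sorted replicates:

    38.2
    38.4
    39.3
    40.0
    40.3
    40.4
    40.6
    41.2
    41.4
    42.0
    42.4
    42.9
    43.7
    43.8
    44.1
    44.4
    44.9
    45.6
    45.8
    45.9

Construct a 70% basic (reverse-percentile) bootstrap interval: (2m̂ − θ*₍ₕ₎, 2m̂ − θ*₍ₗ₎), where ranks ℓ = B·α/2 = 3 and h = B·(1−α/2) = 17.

Percentile endpoints at ranks 3 and 17: θ*₍3₎ = 39.3, θ*₍17₎ = 44.9.
Basic interval reflects these around m̂:
  lower = 2 × 42.5 − 44.9 = 40.1
  upper = 2 × 42.5 − 39.3 = 45.7

(40.1, 45.7)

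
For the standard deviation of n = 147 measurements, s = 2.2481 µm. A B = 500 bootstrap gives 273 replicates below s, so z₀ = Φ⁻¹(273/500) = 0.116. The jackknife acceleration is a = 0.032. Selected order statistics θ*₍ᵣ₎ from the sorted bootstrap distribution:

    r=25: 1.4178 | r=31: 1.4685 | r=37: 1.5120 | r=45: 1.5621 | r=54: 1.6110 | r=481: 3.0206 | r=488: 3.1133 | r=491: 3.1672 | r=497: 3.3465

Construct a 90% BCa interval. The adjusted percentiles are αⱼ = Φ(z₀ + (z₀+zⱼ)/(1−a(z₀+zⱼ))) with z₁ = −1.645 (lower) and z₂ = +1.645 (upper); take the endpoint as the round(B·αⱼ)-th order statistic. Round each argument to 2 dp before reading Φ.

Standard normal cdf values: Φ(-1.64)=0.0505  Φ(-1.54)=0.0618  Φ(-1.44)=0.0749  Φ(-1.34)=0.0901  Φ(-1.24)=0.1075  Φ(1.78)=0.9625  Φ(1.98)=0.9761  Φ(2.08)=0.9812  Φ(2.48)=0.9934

(1.5621, 3.1133)

Lower: z₀ + z₁ = 0.116 + (-1.645) = -1.529; 1 − a(z₀+z₁) = 1 − (0.032)(-1.529) = 1.0489; argument = 0.116 + (-1.529)/1.0489 = -1.3417 → -1.34.
α₁ = Φ(-1.34) = 0.0901; rank = round(500 × 0.0901) = 45; θ*₍45₎ = 1.5621.
Upper: z₀ + z₂ = 1.761; 1 − a(z₀+z₂) = 0.9436; argument = 1.9822 → 1.98; α₂ = 0.9761; rank = 488; θ*₍488₎ = 3.1133.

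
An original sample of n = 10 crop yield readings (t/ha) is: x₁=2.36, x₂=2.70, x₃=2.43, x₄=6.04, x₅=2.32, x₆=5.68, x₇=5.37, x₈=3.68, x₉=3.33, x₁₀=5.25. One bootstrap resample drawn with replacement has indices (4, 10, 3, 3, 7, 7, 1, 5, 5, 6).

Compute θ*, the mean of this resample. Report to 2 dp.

Resample values: 6.04, 5.25, 2.43, 2.43, 5.37, 5.37, 2.36, 2.32, 2.32, 5.68.
Mean = (6.04 + 5.25 + 2.43 + 2.43 + 5.37 + 5.37 + 2.36 + 2.32 + 2.32 + 5.68) / 10 = 39.570 / 10 = 3.96

θ* = 3.96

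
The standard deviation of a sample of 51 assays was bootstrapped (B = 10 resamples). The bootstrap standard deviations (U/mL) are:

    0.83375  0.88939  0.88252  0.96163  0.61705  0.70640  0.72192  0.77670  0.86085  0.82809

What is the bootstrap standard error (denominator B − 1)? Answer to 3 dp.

SE* = 0.103

Bootstrap SE is the standard deviation of the 10 replicate standard deviations.
Mean of replicates: (0.83375 + 0.88939 + 0.88252 + 0.96163 + 0.61705 + 0.70640 + 0.72192 + 0.77670 + 0.86085 + 0.82809) / 10 = 8.078300 / 10 = 0.807830
Sum of squared deviations: (+0.025920)² + (+0.081560)² + (+0.074690)² + (+0.153800)² + (−0.190780)² + (−0.101430)² + (−0.085910)² + (−0.031130)² + (+0.053020)² + (+0.020260)² = 0.094813
Variance = 0.094813 / 9 = 0.010535
SE* = √0.010535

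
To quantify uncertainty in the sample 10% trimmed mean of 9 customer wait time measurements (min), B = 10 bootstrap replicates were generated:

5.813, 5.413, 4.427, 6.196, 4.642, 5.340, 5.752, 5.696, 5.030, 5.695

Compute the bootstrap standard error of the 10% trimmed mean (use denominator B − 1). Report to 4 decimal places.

Bootstrap SE is the standard deviation of the 10 replicate 10% trimmed means.
Mean of replicates: (5.813 + 5.413 + 4.427 + 6.196 + 4.642 + 5.340 + 5.752 + 5.696 + 5.030 + 5.695) / 10 = 54.00400 / 10 = 5.40040
Sum of squared deviations: (+0.41260)² + (+0.01260)² + (−0.97340)² + (+0.79560)² + (−0.75840)² + (−0.06040)² + (+0.35160)² + (+0.29560)² + (−0.37040)² + (+0.29460)² = 2.76469
Variance = 2.76469 / 9 = 0.30719
SE* = √0.30719

SE* = 0.5542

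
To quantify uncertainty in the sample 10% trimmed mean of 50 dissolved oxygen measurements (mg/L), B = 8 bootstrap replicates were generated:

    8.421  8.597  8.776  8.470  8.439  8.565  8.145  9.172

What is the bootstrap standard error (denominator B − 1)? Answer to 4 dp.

Bootstrap SE is the standard deviation of the 8 replicate 10% trimmed means.
Mean of replicates: (8.421 + 8.597 + 8.776 + 8.470 + 8.439 + 8.565 + 8.145 + 9.172) / 8 = 68.58500 / 8 = 8.57312
Sum of squared deviations: (−0.15212)² + (+0.02388)² + (+0.20288)² + (−0.10312)² + (−0.13412)² + (−0.00812)² + (−0.42812)² + (+0.59888)² = 0.63550
Variance = 0.63550 / 7 = 0.09079
SE* = √0.09079

SE* = 0.3013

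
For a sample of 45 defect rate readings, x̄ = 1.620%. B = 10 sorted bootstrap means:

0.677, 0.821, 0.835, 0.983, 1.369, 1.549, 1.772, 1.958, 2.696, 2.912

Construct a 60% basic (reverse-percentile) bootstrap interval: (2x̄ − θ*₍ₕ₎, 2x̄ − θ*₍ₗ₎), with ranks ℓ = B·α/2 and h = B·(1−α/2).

Percentile endpoints at ranks 2 and 8: θ*₍2₎ = 0.821, θ*₍8₎ = 1.958.
Basic interval reflects these around x̄:
  lower = 2 × 1.620 − 1.958 = 1.282
  upper = 2 × 1.620 − 0.821 = 2.419

(1.282, 2.419)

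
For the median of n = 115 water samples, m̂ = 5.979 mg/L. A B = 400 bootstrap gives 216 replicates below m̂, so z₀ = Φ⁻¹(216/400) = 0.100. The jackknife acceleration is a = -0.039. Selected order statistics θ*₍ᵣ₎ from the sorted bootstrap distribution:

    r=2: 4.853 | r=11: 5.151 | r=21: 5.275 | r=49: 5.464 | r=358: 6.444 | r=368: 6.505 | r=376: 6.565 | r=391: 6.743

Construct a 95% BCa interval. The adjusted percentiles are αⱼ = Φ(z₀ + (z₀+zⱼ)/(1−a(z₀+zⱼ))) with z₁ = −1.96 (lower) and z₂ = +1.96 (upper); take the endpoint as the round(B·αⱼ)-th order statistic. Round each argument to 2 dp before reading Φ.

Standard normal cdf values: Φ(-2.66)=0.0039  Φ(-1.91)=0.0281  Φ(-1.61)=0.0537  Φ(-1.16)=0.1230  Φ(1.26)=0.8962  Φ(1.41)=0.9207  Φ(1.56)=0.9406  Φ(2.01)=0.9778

(5.151, 6.743)

Lower: z₀ + z₁ = 0.100 + (-1.960) = -1.860; 1 − a(z₀+z₁) = 1 − (-0.039)(-1.860) = 0.9275; argument = 0.100 + (-1.860)/0.9275 = -1.9055 → -1.91.
α₁ = Φ(-1.91) = 0.0281; rank = round(400 × 0.0281) = 11; θ*₍11₎ = 5.151.
Upper: z₀ + z₂ = 2.060; 1 − a(z₀+z₂) = 1.0803; argument = 2.0068 → 2.01; α₂ = 0.9778; rank = 391; θ*₍391₎ = 6.743.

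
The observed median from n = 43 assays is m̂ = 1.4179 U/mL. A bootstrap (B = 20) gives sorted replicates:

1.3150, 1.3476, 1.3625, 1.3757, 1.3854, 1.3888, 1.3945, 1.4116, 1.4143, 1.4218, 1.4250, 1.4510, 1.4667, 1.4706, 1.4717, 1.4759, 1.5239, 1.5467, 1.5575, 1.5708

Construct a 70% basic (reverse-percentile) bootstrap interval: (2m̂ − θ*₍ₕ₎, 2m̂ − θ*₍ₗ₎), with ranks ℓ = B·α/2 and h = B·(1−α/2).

Percentile endpoints at ranks 3 and 17: θ*₍3₎ = 1.3625, θ*₍17₎ = 1.5239.
Basic interval reflects these around m̂:
  lower = 2 × 1.4179 − 1.5239 = 1.3119
  upper = 2 × 1.4179 − 1.3625 = 1.4733

(1.3119, 1.4733)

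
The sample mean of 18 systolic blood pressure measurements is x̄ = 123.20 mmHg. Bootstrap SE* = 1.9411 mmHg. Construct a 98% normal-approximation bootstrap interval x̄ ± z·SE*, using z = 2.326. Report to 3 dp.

(118.685, 127.715)

Margin = 2.326 × 1.9411 = 4.5150
Interval: 123.20 ± 4.5150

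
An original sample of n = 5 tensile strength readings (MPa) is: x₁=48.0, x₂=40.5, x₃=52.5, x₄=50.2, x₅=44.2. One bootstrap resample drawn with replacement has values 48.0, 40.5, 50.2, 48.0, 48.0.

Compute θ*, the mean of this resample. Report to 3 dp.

θ* = 46.940

Mean = (48.0 + 40.5 + 50.2 + 48.0 + 48.0) / 5 = 234.70 / 5 = 46.940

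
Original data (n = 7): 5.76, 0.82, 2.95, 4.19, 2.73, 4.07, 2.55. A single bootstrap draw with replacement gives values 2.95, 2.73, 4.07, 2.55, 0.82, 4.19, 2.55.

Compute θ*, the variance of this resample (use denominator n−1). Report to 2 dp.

Mean = 2.8371; sum of squared deviations = 7.6081
s² = 7.6081 / 6 = 1.2680

θ* = 1.27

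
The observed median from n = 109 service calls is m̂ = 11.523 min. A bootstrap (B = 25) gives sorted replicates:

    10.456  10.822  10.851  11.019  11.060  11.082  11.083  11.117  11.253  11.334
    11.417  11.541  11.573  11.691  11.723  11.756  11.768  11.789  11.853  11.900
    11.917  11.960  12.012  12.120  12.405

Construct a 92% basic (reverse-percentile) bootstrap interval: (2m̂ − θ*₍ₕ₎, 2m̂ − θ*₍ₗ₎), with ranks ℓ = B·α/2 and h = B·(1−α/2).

Percentile endpoints at ranks 1 and 24: θ*₍1₎ = 10.456, θ*₍24₎ = 12.120.
Basic interval reflects these around m̂:
  lower = 2 × 11.523 − 12.120 = 10.926
  upper = 2 × 11.523 − 10.456 = 12.590

(10.926, 12.590)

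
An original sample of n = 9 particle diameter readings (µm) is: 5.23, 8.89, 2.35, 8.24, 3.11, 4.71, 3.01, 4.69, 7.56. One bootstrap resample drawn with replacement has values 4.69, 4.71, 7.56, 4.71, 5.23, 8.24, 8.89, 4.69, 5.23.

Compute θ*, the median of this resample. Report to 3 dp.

θ* = 5.230

Sorted: 4.69, 4.69, 4.71, 4.71, 5.23, 5.23, 7.56, 8.24, 8.89
Median = middle value = 5.230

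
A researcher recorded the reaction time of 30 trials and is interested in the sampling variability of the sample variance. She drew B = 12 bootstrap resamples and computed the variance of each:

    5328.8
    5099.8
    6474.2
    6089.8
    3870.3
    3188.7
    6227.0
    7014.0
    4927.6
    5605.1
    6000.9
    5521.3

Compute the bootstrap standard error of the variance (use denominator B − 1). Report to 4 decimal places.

SE* = 1081.2332

Bootstrap SE is the standard deviation of the 12 replicate variances.
Mean of replicates: (5328.8 + 5099.8 + 6474.2 + 6089.8 + 3870.3 + 3188.7 + 6227.0 + 7014.0 + 4927.6 + 5605.1 + 6000.9 + 5521.3) / 12 = 65347.50000 / 12 = 5445.62500
Sum of squared deviations: (−116.82500)² + (−345.82500)² + (+1028.57500)² + (+644.17500)² + (−1575.32500)² + (−2256.92500)² + (+781.37500)² + (+1568.37500)² + (−518.02500)² + (+159.47500)² + (+555.27500)² + (+75.67500)² = 12859716.52250
Variance = 12859716.52250 / 11 = 1169065.13841
SE* = √1169065.13841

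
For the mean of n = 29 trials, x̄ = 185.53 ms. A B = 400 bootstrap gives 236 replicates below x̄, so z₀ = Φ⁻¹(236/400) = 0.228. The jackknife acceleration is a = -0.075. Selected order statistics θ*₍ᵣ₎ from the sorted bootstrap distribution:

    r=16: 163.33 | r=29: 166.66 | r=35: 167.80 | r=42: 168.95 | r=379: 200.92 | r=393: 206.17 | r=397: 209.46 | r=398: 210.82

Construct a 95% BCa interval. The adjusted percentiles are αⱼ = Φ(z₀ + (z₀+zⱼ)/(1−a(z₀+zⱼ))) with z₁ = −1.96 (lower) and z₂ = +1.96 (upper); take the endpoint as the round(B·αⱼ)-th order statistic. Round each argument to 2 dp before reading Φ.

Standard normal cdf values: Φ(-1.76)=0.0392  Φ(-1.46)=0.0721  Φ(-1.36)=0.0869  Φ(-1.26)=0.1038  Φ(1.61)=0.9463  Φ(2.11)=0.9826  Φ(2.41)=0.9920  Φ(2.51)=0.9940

Lower: z₀ + z₁ = 0.228 + (-1.960) = -1.732; 1 − a(z₀+z₁) = 1 − (-0.075)(-1.732) = 0.8701; argument = 0.228 + (-1.732)/0.8701 = -1.7626 → -1.76.
α₁ = Φ(-1.76) = 0.0392; rank = round(400 × 0.0392) = 16; θ*₍16₎ = 163.33.
Upper: z₀ + z₂ = 2.188; 1 − a(z₀+z₂) = 1.1641; argument = 2.1076 → 2.11; α₂ = 0.9826; rank = 393; θ*₍393₎ = 206.17.

(163.33, 206.17)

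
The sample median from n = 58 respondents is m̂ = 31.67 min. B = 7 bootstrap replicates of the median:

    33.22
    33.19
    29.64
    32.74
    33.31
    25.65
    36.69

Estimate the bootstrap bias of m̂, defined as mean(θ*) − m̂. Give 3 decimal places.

mean(θ*) = (33.22 + 33.19 + 29.64 + 32.74 + 33.31 + 25.65 + 36.69) / 7 = 32.0629
bias = 32.0629 − 31.67

bias = +0.393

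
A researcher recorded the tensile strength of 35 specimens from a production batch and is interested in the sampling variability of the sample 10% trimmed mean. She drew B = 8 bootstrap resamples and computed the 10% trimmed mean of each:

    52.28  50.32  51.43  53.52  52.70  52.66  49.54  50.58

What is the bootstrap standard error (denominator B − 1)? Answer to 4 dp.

SE* = 1.3850

Bootstrap SE is the standard deviation of the 8 replicate 10% trimmed means.
Mean of replicates: (52.28 + 50.32 + 51.43 + 53.52 + 52.70 + 52.66 + 49.54 + 50.58) / 8 = 413.03000 / 8 = 51.62875
Sum of squared deviations: (+0.65125)² + (−1.30875)² + (−0.19875)² + (+1.89125)² + (+1.07125)² + (+1.03125)² + (−2.08875)² + (−1.04875)² = 13.42709
Variance = 13.42709 / 7 = 1.91816
SE* = √1.91816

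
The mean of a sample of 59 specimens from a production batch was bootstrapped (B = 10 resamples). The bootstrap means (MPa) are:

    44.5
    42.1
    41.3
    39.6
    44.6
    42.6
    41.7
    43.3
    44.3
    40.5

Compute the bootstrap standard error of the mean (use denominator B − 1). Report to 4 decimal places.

SE* = 1.7296

Bootstrap SE is the standard deviation of the 10 replicate means.
Mean of replicates: (44.5 + 42.1 + 41.3 + 39.6 + 44.6 + 42.6 + 41.7 + 43.3 + 44.3 + 40.5) / 10 = 424.50000 / 10 = 42.45000
Sum of squared deviations: (+2.05000)² + (−0.35000)² + (−1.15000)² + (−2.85000)² + (+2.15000)² + (+0.15000)² + (−0.75000)² + (+0.85000)² + (+1.85000)² + (−1.95000)² = 26.92500
Variance = 26.92500 / 9 = 2.99167
SE* = √2.99167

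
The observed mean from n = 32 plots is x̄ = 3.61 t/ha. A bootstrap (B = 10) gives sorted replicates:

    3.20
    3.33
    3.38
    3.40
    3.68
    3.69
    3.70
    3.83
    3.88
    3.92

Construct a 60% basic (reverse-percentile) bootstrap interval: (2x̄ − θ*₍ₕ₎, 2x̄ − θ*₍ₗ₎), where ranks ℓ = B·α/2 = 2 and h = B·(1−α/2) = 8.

Percentile endpoints at ranks 2 and 8: θ*₍2₎ = 3.33, θ*₍8₎ = 3.83.
Basic interval reflects these around x̄:
  lower = 2 × 3.61 − 3.83 = 3.39
  upper = 2 × 3.61 − 3.33 = 3.89

(3.39, 3.89)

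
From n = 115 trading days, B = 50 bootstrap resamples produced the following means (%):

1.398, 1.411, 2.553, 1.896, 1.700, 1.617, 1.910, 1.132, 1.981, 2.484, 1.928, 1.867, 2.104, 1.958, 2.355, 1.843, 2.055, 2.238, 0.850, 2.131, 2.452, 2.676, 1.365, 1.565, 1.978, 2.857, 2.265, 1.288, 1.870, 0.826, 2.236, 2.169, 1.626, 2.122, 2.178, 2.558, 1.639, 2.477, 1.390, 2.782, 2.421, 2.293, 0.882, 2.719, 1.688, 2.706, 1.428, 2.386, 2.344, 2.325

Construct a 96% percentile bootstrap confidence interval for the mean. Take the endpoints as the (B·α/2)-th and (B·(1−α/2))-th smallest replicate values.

(0.826, 2.782)

Sorted replicates: 0.826, 0.850, 0.882, 1.132, 1.288, 1.365, 1.390, 1.398, 1.411, 1.428, 1.565, 1.617, 1.626, 1.639, 1.688, 1.700, 1.843, 1.867, 1.870, 1.896, 1.910, 1.928, 1.958, 1.978, 1.981, 2.055, 2.104, 2.122, 2.131, 2.169, 2.178, 2.236, 2.238, 2.265, 2.293, 2.325, 2.344, 2.355, 2.386, 2.421, 2.452, 2.477, 2.484, 2.553, 2.558, 2.676, 2.706, 2.719, 2.782, 2.857
α = 0.04; lower rank = 50 × 0.020 = 1; upper rank = 50 × 0.980 = 49.
The 1st smallest replicate is 0.826; the 49th is 2.782.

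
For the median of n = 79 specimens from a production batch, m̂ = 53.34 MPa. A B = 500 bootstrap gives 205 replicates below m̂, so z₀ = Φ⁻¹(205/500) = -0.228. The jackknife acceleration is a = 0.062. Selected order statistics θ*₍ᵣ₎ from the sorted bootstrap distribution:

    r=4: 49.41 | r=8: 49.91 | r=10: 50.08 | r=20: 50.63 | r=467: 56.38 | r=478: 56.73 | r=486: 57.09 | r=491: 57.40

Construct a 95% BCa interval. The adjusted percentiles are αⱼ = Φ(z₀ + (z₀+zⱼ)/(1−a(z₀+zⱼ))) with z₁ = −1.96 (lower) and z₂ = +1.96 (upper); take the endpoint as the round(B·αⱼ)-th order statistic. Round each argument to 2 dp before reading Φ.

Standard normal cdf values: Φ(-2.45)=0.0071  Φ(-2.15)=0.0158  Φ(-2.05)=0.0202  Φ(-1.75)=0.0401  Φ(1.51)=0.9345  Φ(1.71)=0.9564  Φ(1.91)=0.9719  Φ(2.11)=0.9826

Lower: z₀ + z₁ = -0.228 + (-1.960) = -2.188; 1 − a(z₀+z₁) = 1 − (0.062)(-2.188) = 1.1357; argument = -0.228 + (-2.188)/1.1357 = -2.1546 → -2.15.
α₁ = Φ(-2.15) = 0.0158; rank = round(500 × 0.0158) = 8; θ*₍8₎ = 49.91.
Upper: z₀ + z₂ = 1.732; 1 − a(z₀+z₂) = 0.8926; argument = 1.7124 → 1.71; α₂ = 0.9564; rank = 478; θ*₍478₎ = 56.73.

(49.91, 56.73)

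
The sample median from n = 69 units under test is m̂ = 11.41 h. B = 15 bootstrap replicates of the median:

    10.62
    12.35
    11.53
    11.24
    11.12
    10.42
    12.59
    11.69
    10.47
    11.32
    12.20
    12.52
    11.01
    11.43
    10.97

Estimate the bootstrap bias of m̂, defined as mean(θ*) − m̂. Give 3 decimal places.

mean(θ*) = (10.62 + 12.35 + 11.53 + 11.24 + 11.12 + 10.42 + 12.59 + 11.69 + 10.47 + 11.32 + 12.20 + 12.52 + 11.01 + 11.43 + 10.97) / 15 = 11.4320
bias = 11.4320 − 11.41

bias = +0.022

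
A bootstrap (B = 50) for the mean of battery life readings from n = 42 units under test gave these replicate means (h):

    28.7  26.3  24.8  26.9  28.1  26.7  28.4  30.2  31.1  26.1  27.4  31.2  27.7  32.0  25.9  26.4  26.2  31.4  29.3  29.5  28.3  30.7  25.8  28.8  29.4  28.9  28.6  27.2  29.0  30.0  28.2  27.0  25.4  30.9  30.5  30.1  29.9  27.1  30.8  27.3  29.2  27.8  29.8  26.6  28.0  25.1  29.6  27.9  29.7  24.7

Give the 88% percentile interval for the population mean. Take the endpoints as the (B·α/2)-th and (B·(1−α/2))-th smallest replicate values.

Sorted replicates: 24.7, 24.8, 25.1, 25.4, 25.8, 25.9, 26.1, 26.2, 26.3, 26.4, 26.6, 26.7, 26.9, 27.0, 27.1, 27.2, 27.3, 27.4, 27.7, 27.8, 27.9, 28.0, 28.1, 28.2, 28.3, 28.4, 28.6, 28.7, 28.8, 28.9, 29.0, 29.2, 29.3, 29.4, 29.5, 29.6, 29.7, 29.8, 29.9, 30.0, 30.1, 30.2, 30.5, 30.7, 30.8, 30.9, 31.1, 31.2, 31.4, 32.0
α = 0.12; lower rank = 50 × 0.060 = 3; upper rank = 50 × 0.940 = 47.
The 3rd smallest replicate is 25.1; the 47th is 31.1.

(25.1, 31.1)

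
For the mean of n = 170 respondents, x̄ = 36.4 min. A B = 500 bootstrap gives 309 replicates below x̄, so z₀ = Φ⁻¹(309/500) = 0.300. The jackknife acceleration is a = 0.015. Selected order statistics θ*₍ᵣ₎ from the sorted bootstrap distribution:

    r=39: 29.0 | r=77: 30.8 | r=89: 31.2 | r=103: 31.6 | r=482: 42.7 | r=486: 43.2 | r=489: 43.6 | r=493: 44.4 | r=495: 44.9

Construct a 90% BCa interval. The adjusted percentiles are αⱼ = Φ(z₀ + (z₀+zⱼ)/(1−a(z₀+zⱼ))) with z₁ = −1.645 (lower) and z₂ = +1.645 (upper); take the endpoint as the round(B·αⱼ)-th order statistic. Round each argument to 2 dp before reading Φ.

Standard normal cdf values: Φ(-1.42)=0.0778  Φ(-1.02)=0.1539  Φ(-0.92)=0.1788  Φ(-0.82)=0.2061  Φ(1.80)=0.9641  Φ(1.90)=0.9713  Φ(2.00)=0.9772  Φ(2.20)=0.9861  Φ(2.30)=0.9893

(30.8, 44.9)

Lower: z₀ + z₁ = 0.300 + (-1.645) = -1.345; 1 − a(z₀+z₁) = 1 − (0.015)(-1.345) = 1.0202; argument = 0.300 + (-1.345)/1.0202 = -1.0184 → -1.02.
α₁ = Φ(-1.02) = 0.1539; rank = round(500 × 0.1539) = 77; θ*₍77₎ = 30.8.
Upper: z₀ + z₂ = 1.945; 1 − a(z₀+z₂) = 0.9708; argument = 2.3035 → 2.30; α₂ = 0.9893; rank = 495; θ*₍495₎ = 44.9.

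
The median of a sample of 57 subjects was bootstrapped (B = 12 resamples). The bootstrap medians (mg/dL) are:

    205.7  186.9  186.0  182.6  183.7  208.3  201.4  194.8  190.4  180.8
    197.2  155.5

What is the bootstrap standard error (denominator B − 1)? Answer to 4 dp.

SE* = 14.0699

Bootstrap SE is the standard deviation of the 12 replicate medians.
Mean of replicates: (205.7 + 186.9 + 186.0 + 182.6 + 183.7 + 208.3 + 201.4 + 194.8 + 190.4 + 180.8 + 197.2 + 155.5) / 12 = 2273.30000 / 12 = 189.44167
Sum of squared deviations: (+16.25833)² + (−2.54167)² + (−3.44167)² + (−6.84167)² + (−5.74167)² + (+18.85833)² + (+11.95833)² + (+5.35833)² + (+0.95833)² + (−8.64167)² + (+7.75833)² + (−33.94167)² = 2177.58917
Variance = 2177.58917 / 11 = 197.96265
SE* = √197.96265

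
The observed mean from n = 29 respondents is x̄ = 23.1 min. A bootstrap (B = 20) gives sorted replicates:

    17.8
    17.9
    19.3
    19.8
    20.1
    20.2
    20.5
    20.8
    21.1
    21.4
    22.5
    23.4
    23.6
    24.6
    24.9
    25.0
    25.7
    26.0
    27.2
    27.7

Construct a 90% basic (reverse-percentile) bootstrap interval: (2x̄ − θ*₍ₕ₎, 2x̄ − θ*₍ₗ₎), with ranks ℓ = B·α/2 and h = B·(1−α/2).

Percentile endpoints at ranks 1 and 19: θ*₍1₎ = 17.8, θ*₍19₎ = 27.2.
Basic interval reflects these around x̄:
  lower = 2 × 23.1 − 27.2 = 19.0
  upper = 2 × 23.1 − 17.8 = 28.4

(19.0, 28.4)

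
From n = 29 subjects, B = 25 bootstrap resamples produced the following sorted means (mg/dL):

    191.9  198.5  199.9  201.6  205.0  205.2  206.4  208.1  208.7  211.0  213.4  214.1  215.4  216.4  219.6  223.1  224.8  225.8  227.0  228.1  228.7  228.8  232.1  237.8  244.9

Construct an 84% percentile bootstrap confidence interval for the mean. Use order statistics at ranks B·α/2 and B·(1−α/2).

(198.5, 232.1)

α = 0.16; lower rank = 25 × 0.080 = 2; upper rank = 25 × 0.920 = 23.
The 2nd smallest replicate is 198.5; the 23rd is 232.1.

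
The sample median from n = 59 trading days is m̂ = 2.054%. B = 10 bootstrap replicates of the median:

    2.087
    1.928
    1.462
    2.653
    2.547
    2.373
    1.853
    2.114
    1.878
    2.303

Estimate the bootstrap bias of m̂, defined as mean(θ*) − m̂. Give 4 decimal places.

bias = +0.0658

mean(θ*) = (2.087 + 1.928 + 1.462 + 2.653 + 2.547 + 2.373 + 1.853 + 2.114 + 1.878 + 2.303) / 10 = 2.11980
bias = 2.11980 − 2.054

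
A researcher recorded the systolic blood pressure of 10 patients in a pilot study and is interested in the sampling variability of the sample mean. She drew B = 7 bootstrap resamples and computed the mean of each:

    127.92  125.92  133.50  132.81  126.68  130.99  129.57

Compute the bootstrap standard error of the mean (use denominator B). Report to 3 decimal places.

SE* = 2.734

Bootstrap SE is the standard deviation of the 7 replicate means.
Mean of replicates: (127.92 + 125.92 + 133.50 + 132.81 + 126.68 + 130.99 + 129.57) / 7 = 907.3900 / 7 = 129.6271
Sum of squared deviations: (−1.7071)² + (−3.7071)² + (+3.8729)² + (+3.1829)² + (−2.9471)² + (+1.3629)² + (−0.0571)² = 52.3331
Variance = 52.3331 / 7 = 7.4762
SE* = √7.4762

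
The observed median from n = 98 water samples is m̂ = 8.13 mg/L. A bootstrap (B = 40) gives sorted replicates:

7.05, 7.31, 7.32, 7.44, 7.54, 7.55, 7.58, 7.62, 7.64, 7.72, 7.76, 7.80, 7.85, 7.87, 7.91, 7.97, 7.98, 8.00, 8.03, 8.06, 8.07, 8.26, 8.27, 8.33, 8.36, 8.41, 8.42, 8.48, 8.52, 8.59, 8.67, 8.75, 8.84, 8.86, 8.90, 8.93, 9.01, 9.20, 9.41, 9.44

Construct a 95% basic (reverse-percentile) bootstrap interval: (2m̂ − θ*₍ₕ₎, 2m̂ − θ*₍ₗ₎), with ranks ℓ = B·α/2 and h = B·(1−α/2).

Percentile endpoints at ranks 1 and 39: θ*₍1₎ = 7.05, θ*₍39₎ = 9.41.
Basic interval reflects these around m̂:
  lower = 2 × 8.13 − 9.41 = 6.85
  upper = 2 × 8.13 − 7.05 = 9.21

(6.85, 9.21)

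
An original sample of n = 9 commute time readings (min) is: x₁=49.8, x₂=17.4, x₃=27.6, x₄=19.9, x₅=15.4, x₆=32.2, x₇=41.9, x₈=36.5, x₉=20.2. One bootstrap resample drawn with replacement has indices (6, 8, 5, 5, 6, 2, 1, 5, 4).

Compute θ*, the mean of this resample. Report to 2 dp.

θ* = 26.02

Resample values: 32.2, 36.5, 15.4, 15.4, 32.2, 17.4, 49.8, 15.4, 19.9.
Mean = (32.2 + 36.5 + 15.4 + 15.4 + 32.2 + 17.4 + 49.8 + 15.4 + 19.9) / 9 = 234.20 / 9 = 26.02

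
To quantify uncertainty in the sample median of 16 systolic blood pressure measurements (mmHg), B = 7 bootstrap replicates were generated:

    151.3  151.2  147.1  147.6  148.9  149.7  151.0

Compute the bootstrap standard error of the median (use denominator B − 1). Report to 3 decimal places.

Bootstrap SE is the standard deviation of the 7 replicate medians.
Mean of replicates: (151.3 + 151.2 + 147.1 + 147.6 + 148.9 + 149.7 + 151.0) / 7 = 1046.8000 / 7 = 149.5429
Sum of squared deviations: (+1.7571)² + (+1.6571)² + (−2.4429)² + (−1.9429)² + (−0.6429)² + (+0.1571)² + (+1.4571)² = 18.1371
Variance = 18.1371 / 6 = 3.0229
SE* = √3.0229

SE* = 1.739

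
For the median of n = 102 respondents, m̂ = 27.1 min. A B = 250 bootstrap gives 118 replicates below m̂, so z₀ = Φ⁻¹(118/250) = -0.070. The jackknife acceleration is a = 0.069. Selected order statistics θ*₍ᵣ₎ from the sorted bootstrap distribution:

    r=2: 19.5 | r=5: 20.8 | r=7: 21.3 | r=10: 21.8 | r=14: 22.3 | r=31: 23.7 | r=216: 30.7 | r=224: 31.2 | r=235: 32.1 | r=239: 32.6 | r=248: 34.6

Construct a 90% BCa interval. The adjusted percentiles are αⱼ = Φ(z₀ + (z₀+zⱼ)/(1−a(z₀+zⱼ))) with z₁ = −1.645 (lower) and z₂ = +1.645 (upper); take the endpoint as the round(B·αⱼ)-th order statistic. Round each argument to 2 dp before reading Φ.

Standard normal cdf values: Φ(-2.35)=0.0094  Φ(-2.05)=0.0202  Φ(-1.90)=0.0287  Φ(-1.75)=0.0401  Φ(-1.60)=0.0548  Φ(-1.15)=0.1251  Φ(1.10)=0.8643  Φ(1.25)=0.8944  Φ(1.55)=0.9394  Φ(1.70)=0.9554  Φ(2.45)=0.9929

Lower: z₀ + z₁ = -0.070 + (-1.645) = -1.715; 1 − a(z₀+z₁) = 1 − (0.069)(-1.715) = 1.1183; argument = -0.070 + (-1.715)/1.1183 = -1.6035 → -1.60.
α₁ = Φ(-1.60) = 0.0548; rank = round(250 × 0.0548) = 14; θ*₍14₎ = 22.3.
Upper: z₀ + z₂ = 1.575; 1 − a(z₀+z₂) = 0.8913; argument = 1.6970 → 1.70; α₂ = 0.9554; rank = 239; θ*₍239₎ = 32.6.

(22.3, 32.6)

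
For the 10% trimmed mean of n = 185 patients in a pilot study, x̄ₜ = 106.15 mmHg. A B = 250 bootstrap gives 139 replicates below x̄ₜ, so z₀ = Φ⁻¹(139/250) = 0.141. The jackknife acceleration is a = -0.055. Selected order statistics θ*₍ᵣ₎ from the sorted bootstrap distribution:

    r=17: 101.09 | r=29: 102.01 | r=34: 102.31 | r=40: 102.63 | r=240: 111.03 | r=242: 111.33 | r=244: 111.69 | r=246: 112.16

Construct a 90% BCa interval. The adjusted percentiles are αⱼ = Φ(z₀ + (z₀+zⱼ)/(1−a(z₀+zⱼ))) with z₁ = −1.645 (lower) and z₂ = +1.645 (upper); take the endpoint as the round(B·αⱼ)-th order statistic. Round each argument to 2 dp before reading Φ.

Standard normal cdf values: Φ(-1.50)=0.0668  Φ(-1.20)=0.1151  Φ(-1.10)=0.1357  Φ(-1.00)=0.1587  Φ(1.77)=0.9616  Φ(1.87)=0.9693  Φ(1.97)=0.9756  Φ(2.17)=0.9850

Lower: z₀ + z₁ = 0.141 + (-1.645) = -1.504; 1 − a(z₀+z₁) = 1 − (-0.055)(-1.504) = 0.9173; argument = 0.141 + (-1.504)/0.9173 = -1.4986 → -1.50.
α₁ = Φ(-1.50) = 0.0668; rank = round(250 × 0.0668) = 17; θ*₍17₎ = 101.09.
Upper: z₀ + z₂ = 1.786; 1 − a(z₀+z₂) = 1.0982; argument = 1.7673 → 1.77; α₂ = 0.9616; rank = 240; θ*₍240₎ = 111.03.

(101.09, 111.03)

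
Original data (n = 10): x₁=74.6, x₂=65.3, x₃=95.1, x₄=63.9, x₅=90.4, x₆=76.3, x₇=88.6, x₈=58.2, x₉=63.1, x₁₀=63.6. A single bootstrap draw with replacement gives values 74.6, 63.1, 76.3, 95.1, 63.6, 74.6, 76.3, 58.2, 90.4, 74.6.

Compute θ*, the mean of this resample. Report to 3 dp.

Mean = (74.6 + 63.1 + 76.3 + 95.1 + 63.6 + 74.6 + 76.3 + 58.2 + 90.4 + 74.6) / 10 = 746.80 / 10 = 74.680

θ* = 74.680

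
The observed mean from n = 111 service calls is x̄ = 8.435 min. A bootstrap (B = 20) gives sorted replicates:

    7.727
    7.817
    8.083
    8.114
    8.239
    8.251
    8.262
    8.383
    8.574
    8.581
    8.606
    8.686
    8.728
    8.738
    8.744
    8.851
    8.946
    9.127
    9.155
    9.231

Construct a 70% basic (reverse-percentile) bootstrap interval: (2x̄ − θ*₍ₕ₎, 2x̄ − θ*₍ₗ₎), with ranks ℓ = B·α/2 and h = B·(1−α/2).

(7.924, 8.787)

Percentile endpoints at ranks 3 and 17: θ*₍3₎ = 8.083, θ*₍17₎ = 8.946.
Basic interval reflects these around x̄:
  lower = 2 × 8.435 − 8.946 = 7.924
  upper = 2 × 8.435 − 8.083 = 8.787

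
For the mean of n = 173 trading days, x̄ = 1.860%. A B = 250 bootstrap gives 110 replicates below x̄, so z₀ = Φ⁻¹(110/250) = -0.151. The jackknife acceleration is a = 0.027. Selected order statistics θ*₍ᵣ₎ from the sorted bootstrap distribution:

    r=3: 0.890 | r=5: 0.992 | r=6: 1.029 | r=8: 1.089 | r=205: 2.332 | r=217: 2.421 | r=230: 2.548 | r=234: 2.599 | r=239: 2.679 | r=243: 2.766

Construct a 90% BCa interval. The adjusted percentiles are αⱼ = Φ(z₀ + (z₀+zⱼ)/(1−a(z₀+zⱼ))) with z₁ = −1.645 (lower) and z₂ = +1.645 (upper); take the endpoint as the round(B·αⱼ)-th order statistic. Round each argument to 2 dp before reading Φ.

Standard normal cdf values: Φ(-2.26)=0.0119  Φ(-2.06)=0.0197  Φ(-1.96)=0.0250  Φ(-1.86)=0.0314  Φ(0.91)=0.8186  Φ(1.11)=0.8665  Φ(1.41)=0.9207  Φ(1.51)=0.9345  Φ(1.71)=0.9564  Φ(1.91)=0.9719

(1.089, 2.548)

Lower: z₀ + z₁ = -0.151 + (-1.645) = -1.796; 1 − a(z₀+z₁) = 1 − (0.027)(-1.796) = 1.0485; argument = -0.151 + (-1.796)/1.0485 = -1.8639 → -1.86.
α₁ = Φ(-1.86) = 0.0314; rank = round(250 × 0.0314) = 8; θ*₍8₎ = 1.089.
Upper: z₀ + z₂ = 1.494; 1 − a(z₀+z₂) = 0.9597; argument = 1.4058 → 1.41; α₂ = 0.9207; rank = 230; θ*₍230₎ = 2.548.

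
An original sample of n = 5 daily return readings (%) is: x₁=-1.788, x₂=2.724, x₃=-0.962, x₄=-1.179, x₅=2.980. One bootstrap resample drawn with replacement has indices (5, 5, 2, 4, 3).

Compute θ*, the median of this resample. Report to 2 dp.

θ* = 2.72

Resample values: 2.980, 2.980, 2.724, -1.179, -0.962.
Sorted: -1.179, -0.962, 2.724, 2.980, 2.980
Median = middle value = 2.72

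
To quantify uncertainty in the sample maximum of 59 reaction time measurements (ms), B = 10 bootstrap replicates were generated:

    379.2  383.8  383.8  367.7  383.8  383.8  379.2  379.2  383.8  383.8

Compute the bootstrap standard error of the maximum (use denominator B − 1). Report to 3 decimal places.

SE* = 5.091

Bootstrap SE is the standard deviation of the 10 replicate maximums.
Mean of replicates: (379.2 + 383.8 + 383.8 + 367.7 + 383.8 + 383.8 + 379.2 + 379.2 + 383.8 + 383.8) / 10 = 3808.1000 / 10 = 380.8100
Sum of squared deviations: (−1.6100)² + (+2.9900)² + (+2.9900)² + (−13.1100)² + (+2.9900)² + (+2.9900)² + (−1.6100)² + (−1.6100)² + (+2.9900)² + (+2.9900)² = 233.2890
Variance = 233.2890 / 9 = 25.9210
SE* = √25.9210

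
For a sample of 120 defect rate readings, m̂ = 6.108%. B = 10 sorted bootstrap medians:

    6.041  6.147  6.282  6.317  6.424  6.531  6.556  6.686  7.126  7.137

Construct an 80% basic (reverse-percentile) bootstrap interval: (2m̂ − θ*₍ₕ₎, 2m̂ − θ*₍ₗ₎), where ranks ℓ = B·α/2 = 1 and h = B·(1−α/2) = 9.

(5.090, 6.175)

Percentile endpoints at ranks 1 and 9: θ*₍1₎ = 6.041, θ*₍9₎ = 7.126.
Basic interval reflects these around m̂:
  lower = 2 × 6.108 − 7.126 = 5.090
  upper = 2 × 6.108 − 6.041 = 6.175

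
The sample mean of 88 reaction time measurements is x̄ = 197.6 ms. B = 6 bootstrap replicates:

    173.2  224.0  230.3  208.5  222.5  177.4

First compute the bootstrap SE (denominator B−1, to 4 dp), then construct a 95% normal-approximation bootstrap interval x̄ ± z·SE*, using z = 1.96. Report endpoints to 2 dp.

(148.90, 246.30)

Mean of replicates = 205.9833; sum of squared deviations = 3086.7883; SE* = √(3086.7883/5) = 24.8467
Margin = 1.96 × 24.8467 = 48.700
Interval: 197.6 ± 48.700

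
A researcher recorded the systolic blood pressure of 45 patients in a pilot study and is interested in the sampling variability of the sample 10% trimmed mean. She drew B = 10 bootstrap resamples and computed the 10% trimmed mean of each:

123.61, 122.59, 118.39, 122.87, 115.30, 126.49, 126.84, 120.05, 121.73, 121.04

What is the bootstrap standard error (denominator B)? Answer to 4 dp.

SE* = 3.3149

Bootstrap SE is the standard deviation of the 10 replicate 10% trimmed means.
Mean of replicates: (123.61 + 122.59 + 118.39 + 122.87 + 115.30 + 126.49 + 126.84 + 120.05 + 121.73 + 121.04) / 10 = 1218.91000 / 10 = 121.89100
Sum of squared deviations: (+1.71900)² + (+0.69900)² + (−3.50100)² + (+0.97900)² + (−6.59100)² + (+4.59900)² + (+4.94900)² + (−1.84100)² + (−0.16100)² + (−0.85100)² = 109.88309
Variance = 109.88309 / 10 = 10.98831
SE* = √10.98831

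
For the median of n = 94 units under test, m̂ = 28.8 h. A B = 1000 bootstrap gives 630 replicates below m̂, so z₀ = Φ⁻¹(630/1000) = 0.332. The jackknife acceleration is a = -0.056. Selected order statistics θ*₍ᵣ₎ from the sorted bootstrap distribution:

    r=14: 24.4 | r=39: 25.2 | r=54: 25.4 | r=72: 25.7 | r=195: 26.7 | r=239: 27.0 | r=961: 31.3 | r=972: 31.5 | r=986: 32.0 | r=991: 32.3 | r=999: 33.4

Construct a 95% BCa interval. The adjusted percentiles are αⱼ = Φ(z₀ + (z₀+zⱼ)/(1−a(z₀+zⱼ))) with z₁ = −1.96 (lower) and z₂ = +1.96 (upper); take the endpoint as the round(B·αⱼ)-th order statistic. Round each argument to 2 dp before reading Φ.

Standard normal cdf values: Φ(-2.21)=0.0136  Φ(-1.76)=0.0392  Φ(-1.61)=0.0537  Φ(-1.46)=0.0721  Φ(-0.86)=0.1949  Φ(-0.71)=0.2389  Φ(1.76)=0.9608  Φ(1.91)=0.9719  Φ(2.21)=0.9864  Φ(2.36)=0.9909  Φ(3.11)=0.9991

(25.7, 32.3)

Lower: z₀ + z₁ = 0.332 + (-1.960) = -1.628; 1 − a(z₀+z₁) = 1 − (-0.056)(-1.628) = 0.9088; argument = 0.332 + (-1.628)/0.9088 = -1.4593 → -1.46.
α₁ = Φ(-1.46) = 0.0721; rank = round(1000 × 0.0721) = 72; θ*₍72₎ = 25.7.
Upper: z₀ + z₂ = 2.292; 1 − a(z₀+z₂) = 1.1284; argument = 2.3633 → 2.36; α₂ = 0.9909; rank = 991; θ*₍991₎ = 32.3.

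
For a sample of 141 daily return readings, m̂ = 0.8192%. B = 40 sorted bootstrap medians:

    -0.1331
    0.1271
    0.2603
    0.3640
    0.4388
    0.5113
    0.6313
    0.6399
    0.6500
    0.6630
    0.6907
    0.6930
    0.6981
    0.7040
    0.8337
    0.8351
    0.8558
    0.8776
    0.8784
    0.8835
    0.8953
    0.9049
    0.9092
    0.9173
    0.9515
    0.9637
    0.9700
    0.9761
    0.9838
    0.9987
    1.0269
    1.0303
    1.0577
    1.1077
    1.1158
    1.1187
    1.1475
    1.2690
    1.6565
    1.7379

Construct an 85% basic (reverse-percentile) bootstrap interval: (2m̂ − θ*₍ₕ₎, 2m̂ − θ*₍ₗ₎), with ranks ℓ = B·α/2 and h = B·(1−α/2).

(0.4909, 1.3781)

Percentile endpoints at ranks 3 and 37: θ*₍3₎ = 0.2603, θ*₍37₎ = 1.1475.
Basic interval reflects these around m̂:
  lower = 2 × 0.8192 − 1.1475 = 0.4909
  upper = 2 × 0.8192 − 0.2603 = 1.3781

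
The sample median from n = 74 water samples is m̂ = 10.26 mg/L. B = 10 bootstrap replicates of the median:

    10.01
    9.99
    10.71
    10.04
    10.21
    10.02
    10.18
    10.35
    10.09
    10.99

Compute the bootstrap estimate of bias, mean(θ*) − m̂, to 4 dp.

bias = −0.0010

mean(θ*) = (10.01 + 9.99 + 10.71 + 10.04 + 10.21 + 10.02 + 10.18 + 10.35 + 10.09 + 10.99) / 10 = 10.25900
bias = 10.25900 − 10.26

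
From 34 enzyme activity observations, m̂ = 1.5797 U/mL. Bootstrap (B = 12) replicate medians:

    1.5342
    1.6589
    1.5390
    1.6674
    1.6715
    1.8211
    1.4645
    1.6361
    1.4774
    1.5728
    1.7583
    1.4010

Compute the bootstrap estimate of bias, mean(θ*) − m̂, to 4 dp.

mean(θ*) = (1.5342 + 1.6589 + 1.5390 + 1.6674 + 1.6715 + 1.8211 + 1.4645 + 1.6361 + 1.4774 + 1.5728 + 1.7583 + 1.4010) / 12 = 1.60018
bias = 1.60018 − 1.5797

bias = +0.0205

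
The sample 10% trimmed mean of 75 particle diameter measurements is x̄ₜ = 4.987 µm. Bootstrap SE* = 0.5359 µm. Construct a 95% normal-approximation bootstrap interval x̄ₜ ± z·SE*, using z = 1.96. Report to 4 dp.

(3.9366, 6.0374)

Margin = 1.96 × 0.5359 = 1.05036
Interval: 4.987 ± 1.05036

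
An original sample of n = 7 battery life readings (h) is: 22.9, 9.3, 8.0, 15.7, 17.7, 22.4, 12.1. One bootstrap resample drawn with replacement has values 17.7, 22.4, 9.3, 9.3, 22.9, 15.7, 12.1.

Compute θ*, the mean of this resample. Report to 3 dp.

Mean = (17.7 + 22.4 + 9.3 + 9.3 + 22.9 + 15.7 + 12.1) / 7 = 109.40 / 7 = 15.629

θ* = 15.629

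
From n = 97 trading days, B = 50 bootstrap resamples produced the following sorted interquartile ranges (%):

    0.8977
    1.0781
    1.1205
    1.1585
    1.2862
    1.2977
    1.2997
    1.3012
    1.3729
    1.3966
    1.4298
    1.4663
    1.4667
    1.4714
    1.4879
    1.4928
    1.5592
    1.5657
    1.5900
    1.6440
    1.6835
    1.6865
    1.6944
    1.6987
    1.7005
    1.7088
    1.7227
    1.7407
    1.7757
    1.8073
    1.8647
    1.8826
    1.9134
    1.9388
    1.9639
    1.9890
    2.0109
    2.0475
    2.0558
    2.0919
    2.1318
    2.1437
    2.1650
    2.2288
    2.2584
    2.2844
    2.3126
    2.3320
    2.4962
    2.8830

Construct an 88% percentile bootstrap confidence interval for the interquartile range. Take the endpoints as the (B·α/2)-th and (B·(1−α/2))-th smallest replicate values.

α = 0.12; lower rank = 50 × 0.060 = 3; upper rank = 50 × 0.940 = 47.
The 3rd smallest replicate is 1.1205; the 47th is 2.3126.

(1.1205, 2.3126)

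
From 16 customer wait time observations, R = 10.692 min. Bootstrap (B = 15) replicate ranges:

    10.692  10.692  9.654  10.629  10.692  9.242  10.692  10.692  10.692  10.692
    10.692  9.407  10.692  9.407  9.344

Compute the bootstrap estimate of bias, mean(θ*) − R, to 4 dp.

mean(θ*) = (10.692 + 10.692 + 9.654 + 10.629 + 10.692 + 9.242 + 10.692 + 10.692 + 10.692 + 10.692 + 10.692 + 9.407 + 10.692 + 9.407 + 9.344) / 15 = 10.26073
bias = 10.26073 − 10.692

bias = −0.4313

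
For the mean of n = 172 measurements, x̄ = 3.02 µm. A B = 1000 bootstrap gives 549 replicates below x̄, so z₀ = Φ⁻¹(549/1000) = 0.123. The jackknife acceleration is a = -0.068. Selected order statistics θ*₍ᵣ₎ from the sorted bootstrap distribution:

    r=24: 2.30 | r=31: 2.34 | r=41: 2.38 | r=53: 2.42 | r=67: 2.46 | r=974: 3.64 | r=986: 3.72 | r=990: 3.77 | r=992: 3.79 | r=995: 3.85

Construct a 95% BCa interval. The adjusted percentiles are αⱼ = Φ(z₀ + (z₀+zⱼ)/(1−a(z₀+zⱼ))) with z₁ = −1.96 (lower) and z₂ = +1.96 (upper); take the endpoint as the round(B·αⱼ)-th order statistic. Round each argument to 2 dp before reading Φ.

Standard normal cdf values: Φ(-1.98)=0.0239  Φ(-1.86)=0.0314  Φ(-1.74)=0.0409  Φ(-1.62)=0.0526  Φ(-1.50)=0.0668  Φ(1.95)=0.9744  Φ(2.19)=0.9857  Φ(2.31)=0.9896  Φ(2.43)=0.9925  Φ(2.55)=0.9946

(2.30, 3.64)

Lower: z₀ + z₁ = 0.123 + (-1.960) = -1.837; 1 − a(z₀+z₁) = 1 − (-0.068)(-1.837) = 0.8751; argument = 0.123 + (-1.837)/0.8751 = -1.9762 → -1.98.
α₁ = Φ(-1.98) = 0.0239; rank = round(1000 × 0.0239) = 24; θ*₍24₎ = 2.30.
Upper: z₀ + z₂ = 2.083; 1 − a(z₀+z₂) = 1.1416; argument = 1.9476 → 1.95; α₂ = 0.9744; rank = 974; θ*₍974₎ = 3.64.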